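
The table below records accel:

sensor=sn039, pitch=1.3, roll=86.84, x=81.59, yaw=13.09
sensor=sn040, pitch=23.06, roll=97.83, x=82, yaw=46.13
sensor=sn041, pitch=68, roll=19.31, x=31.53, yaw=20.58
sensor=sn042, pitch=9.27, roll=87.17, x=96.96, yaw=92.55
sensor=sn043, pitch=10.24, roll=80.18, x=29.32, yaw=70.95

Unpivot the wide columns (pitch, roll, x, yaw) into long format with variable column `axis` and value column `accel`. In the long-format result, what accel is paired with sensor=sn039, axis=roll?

86.84

Unpivoting turns each (sensor, wide-column) pair into one long row.
The wide cell at row sn039, column roll holds 86.84, so the long row (sn039, roll) has accel=86.84.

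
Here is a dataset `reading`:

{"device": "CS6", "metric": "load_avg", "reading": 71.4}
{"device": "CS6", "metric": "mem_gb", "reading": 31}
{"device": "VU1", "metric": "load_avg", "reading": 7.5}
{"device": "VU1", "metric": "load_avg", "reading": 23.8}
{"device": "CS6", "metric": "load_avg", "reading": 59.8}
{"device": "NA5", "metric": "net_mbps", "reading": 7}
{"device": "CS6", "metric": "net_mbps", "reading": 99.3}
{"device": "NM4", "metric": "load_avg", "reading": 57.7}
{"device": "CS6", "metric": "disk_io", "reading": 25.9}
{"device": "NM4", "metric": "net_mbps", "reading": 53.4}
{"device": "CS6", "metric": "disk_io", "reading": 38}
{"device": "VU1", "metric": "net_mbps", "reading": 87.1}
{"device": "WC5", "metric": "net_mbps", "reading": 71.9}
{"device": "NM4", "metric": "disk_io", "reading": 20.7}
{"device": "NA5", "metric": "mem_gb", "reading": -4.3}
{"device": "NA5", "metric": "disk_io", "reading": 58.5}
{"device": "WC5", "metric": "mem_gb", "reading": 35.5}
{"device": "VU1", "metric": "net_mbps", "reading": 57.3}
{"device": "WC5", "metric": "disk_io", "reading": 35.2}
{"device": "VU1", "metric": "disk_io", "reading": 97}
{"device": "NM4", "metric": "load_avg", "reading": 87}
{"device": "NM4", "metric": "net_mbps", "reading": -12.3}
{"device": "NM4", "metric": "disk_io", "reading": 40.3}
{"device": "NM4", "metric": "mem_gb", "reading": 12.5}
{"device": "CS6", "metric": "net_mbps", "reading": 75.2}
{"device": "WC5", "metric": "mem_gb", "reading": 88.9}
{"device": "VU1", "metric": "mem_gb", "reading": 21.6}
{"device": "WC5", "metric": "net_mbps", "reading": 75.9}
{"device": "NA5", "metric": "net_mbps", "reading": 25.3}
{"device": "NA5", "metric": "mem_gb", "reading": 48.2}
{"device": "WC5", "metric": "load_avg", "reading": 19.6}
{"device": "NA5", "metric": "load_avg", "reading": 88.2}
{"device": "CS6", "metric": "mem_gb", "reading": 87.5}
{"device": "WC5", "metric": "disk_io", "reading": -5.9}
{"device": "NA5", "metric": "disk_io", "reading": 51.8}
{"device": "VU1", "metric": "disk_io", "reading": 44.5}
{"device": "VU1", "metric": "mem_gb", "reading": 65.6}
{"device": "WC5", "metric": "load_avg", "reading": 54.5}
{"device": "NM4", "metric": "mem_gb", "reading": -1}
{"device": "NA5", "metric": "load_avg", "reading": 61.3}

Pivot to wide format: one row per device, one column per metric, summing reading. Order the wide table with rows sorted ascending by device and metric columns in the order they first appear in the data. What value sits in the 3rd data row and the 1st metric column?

144.7

With rows sorted ascending by device, row 3 is device=NM4. metric columns in first-appearance order: load_avg, mem_gb, net_mbps, disk_io; column 1 is load_avg.
Long rows with device=NM4, metric=load_avg: 57.7 + 87 = 144.7.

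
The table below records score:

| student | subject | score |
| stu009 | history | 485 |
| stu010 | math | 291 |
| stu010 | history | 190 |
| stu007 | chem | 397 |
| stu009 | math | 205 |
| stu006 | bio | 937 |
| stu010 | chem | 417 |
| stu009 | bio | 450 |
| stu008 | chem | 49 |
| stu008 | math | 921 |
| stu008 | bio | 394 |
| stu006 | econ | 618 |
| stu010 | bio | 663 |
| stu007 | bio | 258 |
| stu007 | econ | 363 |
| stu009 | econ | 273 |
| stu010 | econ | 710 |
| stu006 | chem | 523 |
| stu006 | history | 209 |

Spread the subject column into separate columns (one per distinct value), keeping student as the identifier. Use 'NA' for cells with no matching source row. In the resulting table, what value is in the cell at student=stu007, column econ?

The long row with student=stu007, subject=econ has score=363.

363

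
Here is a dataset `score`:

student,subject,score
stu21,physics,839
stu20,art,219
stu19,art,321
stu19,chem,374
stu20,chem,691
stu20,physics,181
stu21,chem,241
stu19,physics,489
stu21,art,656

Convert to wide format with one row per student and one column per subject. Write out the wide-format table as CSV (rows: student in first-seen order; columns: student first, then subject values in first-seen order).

student,physics,art,chem
stu21,839,656,241
stu20,181,219,691
stu19,489,321,374

Columns: student plus the 3 distinct subject values (physics, art, chem).
For example, row stu21 column physics takes score=839 from the long row (stu21, physics).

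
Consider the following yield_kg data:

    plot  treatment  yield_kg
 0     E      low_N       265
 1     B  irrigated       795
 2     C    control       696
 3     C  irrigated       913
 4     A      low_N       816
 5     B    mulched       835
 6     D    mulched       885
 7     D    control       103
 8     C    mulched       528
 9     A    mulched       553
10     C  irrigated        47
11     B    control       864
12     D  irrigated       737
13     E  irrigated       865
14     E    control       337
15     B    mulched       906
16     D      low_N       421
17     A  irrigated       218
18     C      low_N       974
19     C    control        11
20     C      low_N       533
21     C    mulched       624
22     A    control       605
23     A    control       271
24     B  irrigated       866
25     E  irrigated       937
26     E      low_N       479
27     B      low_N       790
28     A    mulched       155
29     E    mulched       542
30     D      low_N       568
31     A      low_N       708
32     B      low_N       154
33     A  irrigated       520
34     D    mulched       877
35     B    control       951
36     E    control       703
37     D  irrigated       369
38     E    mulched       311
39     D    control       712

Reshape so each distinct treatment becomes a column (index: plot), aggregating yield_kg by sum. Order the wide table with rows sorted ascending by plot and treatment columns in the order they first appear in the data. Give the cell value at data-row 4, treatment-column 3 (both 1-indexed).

815

With rows sorted ascending by plot, row 4 is plot=D. treatment columns in first-appearance order: low_N, irrigated, control, mulched; column 3 is control.
Long rows with plot=D, treatment=control: 103 + 712 = 815.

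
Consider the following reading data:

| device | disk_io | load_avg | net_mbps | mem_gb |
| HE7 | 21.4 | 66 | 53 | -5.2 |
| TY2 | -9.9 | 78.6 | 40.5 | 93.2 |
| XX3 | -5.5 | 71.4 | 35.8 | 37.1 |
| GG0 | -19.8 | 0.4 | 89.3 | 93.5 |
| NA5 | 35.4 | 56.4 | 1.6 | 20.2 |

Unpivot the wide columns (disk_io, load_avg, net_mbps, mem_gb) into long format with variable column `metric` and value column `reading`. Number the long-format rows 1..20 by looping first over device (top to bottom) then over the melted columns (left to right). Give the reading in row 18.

20 rows total (5 × 4). Row 18: index ⌊(18-1)/4⌋ = 4 into device → NA5; (18-1) mod 4 = 1 into the melted columns → load_avg.
So row 18 is (NA5, load_avg, 56.4); reading = 56.4.

56.4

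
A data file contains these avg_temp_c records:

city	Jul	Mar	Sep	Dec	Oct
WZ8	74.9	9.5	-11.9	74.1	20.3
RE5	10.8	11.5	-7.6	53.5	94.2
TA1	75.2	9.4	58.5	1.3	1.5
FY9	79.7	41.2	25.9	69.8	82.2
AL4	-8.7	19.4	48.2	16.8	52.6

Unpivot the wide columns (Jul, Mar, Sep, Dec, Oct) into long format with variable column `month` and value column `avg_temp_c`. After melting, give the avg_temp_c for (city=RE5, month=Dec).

Unpivoting turns each (city, wide-column) pair into one long row.
The wide cell at row RE5, column Dec holds 53.5, so the long row (RE5, Dec) has avg_temp_c=53.5.

53.5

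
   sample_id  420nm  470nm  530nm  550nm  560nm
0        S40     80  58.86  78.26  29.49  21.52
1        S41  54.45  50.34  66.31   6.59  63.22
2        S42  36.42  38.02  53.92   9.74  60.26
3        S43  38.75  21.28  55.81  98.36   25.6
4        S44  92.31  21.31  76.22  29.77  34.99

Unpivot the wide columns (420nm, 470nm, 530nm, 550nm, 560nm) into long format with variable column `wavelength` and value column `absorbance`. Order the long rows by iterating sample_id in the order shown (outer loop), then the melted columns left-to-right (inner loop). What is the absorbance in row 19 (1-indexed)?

98.36

25 rows total (5 × 5). Row 19: index ⌊(19-1)/5⌋ = 3 into sample_id → S43; (19-1) mod 5 = 3 into the melted columns → 550nm.
So row 19 is (S43, 550nm, 98.36); absorbance = 98.36.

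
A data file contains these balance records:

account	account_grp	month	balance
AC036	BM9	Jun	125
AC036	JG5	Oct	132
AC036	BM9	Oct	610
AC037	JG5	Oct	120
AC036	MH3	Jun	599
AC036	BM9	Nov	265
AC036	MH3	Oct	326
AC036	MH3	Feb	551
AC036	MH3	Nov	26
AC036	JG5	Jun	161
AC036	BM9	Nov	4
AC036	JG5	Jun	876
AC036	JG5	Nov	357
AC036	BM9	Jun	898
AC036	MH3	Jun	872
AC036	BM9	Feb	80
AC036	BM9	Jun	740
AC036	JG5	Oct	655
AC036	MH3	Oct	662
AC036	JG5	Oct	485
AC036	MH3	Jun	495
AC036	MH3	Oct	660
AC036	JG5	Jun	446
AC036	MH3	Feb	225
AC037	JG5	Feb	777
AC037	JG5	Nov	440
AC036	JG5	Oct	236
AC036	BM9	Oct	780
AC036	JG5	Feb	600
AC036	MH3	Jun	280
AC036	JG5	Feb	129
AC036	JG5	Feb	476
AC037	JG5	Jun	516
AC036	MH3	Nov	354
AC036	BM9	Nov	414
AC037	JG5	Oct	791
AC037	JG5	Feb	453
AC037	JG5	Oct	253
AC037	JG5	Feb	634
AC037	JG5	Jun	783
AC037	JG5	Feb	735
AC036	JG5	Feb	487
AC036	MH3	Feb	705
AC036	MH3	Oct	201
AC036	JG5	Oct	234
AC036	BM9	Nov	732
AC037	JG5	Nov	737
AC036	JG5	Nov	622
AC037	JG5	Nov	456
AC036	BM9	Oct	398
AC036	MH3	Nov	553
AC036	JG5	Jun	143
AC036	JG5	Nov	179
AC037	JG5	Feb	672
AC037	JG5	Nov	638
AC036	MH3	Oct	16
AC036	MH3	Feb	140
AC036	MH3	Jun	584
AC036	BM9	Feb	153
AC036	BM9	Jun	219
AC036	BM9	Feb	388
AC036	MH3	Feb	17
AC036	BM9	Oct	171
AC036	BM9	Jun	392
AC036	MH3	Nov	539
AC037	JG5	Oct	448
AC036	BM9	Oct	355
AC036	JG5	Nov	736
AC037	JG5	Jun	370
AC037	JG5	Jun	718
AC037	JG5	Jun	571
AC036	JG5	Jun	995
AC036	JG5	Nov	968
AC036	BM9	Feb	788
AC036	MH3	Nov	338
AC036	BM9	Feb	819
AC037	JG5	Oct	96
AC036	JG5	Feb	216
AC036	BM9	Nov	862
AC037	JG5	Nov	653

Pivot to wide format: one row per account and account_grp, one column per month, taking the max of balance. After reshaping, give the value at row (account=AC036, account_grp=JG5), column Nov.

Rows with account=AC036, account_grp=JG5 and month=Nov: balance values are 357, 622, 179, 736, 968.
max(357, 622, 179, 736, 968) = 968.

968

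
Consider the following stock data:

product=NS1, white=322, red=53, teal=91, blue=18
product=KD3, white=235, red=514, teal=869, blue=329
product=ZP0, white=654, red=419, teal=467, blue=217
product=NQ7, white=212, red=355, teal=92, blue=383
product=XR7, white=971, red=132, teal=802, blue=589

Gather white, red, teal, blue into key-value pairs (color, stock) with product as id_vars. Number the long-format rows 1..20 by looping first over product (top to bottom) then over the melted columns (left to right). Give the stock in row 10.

20 rows total (5 × 4). Row 10: index ⌊(10-1)/4⌋ = 2 into product → ZP0; (10-1) mod 4 = 1 into the melted columns → red.
So row 10 is (ZP0, red, 419); stock = 419.

419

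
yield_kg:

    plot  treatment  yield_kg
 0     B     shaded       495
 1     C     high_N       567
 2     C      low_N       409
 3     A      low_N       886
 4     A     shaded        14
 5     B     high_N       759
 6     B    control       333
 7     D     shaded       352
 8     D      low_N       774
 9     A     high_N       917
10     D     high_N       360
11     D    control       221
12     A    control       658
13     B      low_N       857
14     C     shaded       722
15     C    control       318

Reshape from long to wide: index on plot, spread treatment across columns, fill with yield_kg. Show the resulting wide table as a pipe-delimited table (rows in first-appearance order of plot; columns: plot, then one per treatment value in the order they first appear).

Columns: plot plus the 4 distinct treatment values (shaded, high_N, low_N, control).
For example, row B column shaded takes yield_kg=495 from the long row (B, shaded).

| plot | shaded | high_N | low_N | control |
| B | 495 | 759 | 857 | 333 |
| C | 722 | 567 | 409 | 318 |
| A | 14 | 917 | 886 | 658 |
| D | 352 | 360 | 774 | 221 |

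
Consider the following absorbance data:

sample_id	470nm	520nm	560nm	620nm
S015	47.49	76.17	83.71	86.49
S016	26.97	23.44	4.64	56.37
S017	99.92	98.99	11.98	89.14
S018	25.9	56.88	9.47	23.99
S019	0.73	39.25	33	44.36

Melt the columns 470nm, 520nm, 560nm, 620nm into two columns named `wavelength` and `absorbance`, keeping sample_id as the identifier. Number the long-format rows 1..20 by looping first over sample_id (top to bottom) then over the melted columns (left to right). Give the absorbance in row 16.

20 rows total (5 × 4). Row 16: index ⌊(16-1)/4⌋ = 3 into sample_id → S018; (16-1) mod 4 = 3 into the melted columns → 620nm.
So row 16 is (S018, 620nm, 23.99); absorbance = 23.99.

23.99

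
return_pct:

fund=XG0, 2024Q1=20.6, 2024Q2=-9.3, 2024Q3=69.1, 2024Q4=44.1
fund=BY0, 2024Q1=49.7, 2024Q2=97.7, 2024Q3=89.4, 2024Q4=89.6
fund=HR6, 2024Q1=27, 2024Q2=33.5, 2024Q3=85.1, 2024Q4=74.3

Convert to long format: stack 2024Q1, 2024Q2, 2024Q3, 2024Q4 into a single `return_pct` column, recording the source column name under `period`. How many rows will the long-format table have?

3 fund values × 4 melted columns = 12 rows.

12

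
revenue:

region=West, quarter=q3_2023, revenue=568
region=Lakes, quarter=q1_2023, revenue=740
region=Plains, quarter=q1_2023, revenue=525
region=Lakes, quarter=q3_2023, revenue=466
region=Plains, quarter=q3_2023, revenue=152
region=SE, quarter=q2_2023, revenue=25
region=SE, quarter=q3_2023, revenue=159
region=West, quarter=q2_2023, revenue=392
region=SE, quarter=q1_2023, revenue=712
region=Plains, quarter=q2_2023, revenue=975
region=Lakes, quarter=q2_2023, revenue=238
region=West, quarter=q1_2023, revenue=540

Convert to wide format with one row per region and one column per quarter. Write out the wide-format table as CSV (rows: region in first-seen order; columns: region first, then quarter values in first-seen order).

region,q3_2023,q1_2023,q2_2023
West,568,540,392
Lakes,466,740,238
Plains,152,525,975
SE,159,712,25

Columns: region plus the 3 distinct quarter values (q3_2023, q1_2023, q2_2023).
For example, row West column q3_2023 takes revenue=568 from the long row (West, q3_2023).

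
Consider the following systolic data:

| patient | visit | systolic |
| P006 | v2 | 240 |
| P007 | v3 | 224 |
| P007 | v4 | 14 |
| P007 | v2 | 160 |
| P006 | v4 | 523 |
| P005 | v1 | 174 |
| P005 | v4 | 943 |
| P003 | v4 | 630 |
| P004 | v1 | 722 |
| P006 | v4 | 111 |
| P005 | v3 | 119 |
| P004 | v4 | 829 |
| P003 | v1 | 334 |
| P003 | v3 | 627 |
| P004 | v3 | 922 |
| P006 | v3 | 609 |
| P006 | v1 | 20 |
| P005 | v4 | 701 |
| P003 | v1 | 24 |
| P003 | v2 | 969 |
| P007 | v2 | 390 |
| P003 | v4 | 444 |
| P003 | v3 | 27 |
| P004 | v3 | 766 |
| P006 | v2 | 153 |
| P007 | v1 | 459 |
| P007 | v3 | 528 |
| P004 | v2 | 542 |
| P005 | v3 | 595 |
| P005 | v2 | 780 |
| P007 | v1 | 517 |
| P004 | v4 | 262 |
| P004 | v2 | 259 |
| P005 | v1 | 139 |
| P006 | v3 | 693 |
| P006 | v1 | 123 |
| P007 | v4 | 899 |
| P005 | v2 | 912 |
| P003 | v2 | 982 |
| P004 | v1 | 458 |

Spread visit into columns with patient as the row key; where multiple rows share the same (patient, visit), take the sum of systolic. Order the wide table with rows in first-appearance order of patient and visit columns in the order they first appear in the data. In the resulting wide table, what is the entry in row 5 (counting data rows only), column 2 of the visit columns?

With rows in first-appearance order of patient, row 5 is patient=P004. visit columns in first-appearance order: v2, v3, v4, v1; column 2 is v3.
Long rows with patient=P004, visit=v3: 922 + 766 = 1688.

1688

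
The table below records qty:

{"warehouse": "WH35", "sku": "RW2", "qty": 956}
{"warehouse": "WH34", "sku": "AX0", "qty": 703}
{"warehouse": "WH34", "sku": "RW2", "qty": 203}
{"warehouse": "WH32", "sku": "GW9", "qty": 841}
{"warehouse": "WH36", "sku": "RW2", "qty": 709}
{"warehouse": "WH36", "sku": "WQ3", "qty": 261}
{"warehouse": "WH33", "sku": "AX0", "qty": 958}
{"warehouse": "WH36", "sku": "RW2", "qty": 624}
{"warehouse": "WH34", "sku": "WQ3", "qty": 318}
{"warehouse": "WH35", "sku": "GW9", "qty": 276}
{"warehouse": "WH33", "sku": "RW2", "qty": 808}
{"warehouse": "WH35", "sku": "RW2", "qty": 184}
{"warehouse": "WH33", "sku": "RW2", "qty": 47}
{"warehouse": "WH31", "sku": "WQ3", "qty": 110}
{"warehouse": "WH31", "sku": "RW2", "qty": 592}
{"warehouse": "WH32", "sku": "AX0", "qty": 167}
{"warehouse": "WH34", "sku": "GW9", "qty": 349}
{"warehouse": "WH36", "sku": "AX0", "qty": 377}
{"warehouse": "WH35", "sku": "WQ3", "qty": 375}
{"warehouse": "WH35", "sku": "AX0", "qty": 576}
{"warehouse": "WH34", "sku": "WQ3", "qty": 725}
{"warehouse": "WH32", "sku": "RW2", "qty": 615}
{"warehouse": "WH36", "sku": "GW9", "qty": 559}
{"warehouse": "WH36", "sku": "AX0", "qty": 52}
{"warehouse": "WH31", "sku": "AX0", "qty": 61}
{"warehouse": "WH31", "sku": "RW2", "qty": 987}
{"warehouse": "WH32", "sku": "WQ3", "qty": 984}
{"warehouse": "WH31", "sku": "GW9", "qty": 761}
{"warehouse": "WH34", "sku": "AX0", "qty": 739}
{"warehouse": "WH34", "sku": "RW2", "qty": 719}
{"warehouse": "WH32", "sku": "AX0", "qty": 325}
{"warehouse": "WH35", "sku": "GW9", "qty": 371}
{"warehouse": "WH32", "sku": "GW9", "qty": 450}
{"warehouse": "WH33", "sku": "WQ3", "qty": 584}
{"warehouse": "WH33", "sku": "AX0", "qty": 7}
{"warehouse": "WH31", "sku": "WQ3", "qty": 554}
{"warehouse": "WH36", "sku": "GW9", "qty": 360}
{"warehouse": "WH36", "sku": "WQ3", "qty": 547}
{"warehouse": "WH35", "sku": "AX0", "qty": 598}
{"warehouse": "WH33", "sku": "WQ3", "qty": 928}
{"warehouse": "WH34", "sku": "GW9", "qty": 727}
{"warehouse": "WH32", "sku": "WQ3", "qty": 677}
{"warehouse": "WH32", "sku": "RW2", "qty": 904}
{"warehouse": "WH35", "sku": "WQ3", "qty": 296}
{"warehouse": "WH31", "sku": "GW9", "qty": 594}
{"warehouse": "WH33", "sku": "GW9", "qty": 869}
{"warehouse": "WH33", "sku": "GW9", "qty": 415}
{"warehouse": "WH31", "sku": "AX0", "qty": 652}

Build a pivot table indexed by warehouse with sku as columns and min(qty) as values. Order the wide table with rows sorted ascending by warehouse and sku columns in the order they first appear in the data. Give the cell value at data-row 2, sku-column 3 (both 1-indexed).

With rows sorted ascending by warehouse, row 2 is warehouse=WH32. sku columns in first-appearance order: RW2, AX0, GW9, WQ3; column 3 is GW9.
Long rows with warehouse=WH32, sku=GW9: min(841, 450) = 450.

450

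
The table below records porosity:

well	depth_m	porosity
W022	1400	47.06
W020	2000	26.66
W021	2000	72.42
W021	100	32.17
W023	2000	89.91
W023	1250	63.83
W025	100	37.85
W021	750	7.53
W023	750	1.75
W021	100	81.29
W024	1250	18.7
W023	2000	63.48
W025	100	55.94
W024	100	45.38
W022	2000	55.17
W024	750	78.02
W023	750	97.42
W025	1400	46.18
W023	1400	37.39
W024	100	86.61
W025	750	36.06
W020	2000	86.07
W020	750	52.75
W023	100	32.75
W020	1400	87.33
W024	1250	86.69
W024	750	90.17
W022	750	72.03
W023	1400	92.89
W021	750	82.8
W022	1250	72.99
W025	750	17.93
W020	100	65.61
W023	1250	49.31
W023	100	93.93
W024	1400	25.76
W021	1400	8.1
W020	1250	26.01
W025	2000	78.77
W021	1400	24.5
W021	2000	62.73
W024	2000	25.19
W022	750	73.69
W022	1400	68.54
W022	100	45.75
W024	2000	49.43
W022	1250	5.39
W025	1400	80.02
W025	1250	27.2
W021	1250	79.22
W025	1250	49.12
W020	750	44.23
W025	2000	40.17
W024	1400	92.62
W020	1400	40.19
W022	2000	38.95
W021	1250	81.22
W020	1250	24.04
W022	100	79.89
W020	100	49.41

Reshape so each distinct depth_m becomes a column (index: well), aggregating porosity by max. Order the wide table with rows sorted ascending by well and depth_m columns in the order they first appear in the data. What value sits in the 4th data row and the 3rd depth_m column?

93.93

With rows sorted ascending by well, row 4 is well=W023. depth_m columns in first-appearance order: 1400, 2000, 100, 1250, 750; column 3 is 100.
Long rows with well=W023, depth_m=100: max(32.75, 93.93) = 93.93.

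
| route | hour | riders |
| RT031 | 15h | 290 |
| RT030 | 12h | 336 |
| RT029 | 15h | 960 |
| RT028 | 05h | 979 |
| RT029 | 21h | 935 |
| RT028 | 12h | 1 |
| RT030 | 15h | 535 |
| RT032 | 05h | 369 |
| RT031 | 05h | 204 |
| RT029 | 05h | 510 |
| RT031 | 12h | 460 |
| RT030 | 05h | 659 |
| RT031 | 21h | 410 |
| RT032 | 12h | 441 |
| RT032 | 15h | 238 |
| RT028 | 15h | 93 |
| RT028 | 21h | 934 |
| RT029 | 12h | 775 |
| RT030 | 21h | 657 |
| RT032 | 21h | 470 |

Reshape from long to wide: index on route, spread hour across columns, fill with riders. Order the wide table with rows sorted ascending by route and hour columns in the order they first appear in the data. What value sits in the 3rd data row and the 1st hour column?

With rows sorted ascending by route, row 3 is route=RT030. hour columns in first-appearance order: 15h, 12h, 05h, 21h; column 1 is 15h.
Long rows with route=RT030, hour=15h: riders = 535.

535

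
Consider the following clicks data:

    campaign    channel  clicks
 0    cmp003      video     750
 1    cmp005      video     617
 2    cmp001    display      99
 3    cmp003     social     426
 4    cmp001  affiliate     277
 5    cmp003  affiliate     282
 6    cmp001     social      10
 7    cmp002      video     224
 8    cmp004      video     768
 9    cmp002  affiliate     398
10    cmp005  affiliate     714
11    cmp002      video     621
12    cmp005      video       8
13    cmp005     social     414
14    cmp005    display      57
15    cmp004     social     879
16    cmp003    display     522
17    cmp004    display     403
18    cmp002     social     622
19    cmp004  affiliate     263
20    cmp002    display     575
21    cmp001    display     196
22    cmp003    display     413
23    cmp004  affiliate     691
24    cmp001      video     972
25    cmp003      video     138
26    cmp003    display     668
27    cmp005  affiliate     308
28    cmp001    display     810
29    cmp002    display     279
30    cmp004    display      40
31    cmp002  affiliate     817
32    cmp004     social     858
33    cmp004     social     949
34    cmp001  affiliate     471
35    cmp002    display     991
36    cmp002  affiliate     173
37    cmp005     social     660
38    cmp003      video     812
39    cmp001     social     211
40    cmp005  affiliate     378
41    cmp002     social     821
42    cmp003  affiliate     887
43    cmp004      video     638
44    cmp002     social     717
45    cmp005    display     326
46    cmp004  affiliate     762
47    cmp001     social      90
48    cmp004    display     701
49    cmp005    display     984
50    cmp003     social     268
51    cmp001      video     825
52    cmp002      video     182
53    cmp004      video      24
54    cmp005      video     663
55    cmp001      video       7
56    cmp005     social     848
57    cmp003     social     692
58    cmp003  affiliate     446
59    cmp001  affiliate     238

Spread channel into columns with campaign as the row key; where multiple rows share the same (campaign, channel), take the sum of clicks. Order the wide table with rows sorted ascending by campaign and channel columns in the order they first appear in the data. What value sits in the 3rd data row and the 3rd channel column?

With rows sorted ascending by campaign, row 3 is campaign=cmp003. channel columns in first-appearance order: video, display, social, affiliate; column 3 is social.
Long rows with campaign=cmp003, channel=social: 426 + 268 + 692 = 1386.

1386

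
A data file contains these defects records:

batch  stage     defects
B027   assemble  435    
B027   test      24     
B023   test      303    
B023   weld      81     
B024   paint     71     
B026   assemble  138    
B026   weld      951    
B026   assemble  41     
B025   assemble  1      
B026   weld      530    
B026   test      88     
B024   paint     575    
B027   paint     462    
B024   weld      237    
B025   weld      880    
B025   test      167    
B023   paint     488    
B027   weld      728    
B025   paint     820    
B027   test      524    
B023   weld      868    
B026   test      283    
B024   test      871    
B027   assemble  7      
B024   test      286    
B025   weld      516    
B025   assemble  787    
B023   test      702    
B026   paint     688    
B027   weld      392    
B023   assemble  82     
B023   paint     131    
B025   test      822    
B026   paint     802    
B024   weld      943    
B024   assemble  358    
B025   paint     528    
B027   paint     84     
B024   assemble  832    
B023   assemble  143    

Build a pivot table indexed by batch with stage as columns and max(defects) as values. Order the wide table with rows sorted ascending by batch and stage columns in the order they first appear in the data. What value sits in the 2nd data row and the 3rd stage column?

With rows sorted ascending by batch, row 2 is batch=B024. stage columns in first-appearance order: assemble, test, weld, paint; column 3 is weld.
Long rows with batch=B024, stage=weld: max(237, 943) = 943.

943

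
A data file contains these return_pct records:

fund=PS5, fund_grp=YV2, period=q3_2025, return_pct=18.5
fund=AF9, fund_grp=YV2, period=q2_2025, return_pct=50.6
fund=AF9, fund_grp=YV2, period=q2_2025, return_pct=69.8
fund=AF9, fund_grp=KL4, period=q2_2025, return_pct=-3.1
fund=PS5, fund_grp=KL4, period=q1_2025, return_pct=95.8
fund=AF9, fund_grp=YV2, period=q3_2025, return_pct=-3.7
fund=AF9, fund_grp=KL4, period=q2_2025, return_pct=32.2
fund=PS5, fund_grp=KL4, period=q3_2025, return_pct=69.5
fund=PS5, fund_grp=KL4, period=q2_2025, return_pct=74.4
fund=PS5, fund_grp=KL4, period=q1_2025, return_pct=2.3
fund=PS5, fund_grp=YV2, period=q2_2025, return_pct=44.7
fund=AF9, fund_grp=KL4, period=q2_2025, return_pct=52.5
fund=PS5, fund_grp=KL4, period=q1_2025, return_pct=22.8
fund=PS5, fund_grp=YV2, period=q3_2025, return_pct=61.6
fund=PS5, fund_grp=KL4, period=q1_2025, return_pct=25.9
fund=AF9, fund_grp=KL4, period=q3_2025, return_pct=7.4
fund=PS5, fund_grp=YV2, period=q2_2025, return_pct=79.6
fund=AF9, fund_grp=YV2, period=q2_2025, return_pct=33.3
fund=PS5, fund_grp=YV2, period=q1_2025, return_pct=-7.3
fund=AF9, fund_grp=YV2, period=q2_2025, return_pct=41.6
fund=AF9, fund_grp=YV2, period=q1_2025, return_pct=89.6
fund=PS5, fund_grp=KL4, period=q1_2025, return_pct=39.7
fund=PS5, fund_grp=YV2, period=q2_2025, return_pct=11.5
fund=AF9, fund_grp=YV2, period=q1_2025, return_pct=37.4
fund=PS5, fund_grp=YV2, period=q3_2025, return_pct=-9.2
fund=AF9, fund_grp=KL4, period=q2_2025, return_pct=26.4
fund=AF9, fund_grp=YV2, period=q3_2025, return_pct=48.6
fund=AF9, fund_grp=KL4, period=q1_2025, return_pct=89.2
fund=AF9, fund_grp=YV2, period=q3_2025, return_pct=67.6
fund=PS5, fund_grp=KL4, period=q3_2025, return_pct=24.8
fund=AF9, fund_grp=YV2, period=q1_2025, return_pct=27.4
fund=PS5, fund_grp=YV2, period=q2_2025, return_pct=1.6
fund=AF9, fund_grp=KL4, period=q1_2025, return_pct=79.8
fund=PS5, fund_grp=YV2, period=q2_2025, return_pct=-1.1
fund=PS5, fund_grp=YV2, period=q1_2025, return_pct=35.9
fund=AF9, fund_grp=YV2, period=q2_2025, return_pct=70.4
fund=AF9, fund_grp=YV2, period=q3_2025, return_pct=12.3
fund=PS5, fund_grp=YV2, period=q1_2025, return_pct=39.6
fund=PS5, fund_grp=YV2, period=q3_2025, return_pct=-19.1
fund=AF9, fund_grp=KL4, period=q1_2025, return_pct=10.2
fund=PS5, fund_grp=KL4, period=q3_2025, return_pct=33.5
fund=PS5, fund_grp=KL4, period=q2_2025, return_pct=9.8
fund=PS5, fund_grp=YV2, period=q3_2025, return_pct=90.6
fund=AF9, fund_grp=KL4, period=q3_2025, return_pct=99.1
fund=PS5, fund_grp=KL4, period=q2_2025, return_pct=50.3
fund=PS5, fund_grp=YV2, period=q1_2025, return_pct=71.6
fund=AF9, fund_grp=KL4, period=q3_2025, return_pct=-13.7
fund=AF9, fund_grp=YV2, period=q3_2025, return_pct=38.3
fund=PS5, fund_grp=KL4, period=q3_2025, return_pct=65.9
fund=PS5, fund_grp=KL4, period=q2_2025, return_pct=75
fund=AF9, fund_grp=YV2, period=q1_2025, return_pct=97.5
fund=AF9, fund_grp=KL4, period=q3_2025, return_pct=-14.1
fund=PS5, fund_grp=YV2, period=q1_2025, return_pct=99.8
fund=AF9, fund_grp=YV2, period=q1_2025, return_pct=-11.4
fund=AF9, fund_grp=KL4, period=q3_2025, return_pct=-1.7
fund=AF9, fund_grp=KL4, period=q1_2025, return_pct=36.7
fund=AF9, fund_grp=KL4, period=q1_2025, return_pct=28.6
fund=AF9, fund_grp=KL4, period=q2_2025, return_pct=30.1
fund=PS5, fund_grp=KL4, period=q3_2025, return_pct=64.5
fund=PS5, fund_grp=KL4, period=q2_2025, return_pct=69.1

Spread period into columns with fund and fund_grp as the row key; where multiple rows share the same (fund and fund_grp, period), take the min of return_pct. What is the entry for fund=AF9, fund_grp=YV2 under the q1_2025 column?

-11.4

Rows with fund=AF9, fund_grp=YV2 and period=q1_2025: return_pct values are 89.6, 37.4, 27.4, 97.5, -11.4.
min(89.6, 37.4, 27.4, 97.5, -11.4) = -11.4.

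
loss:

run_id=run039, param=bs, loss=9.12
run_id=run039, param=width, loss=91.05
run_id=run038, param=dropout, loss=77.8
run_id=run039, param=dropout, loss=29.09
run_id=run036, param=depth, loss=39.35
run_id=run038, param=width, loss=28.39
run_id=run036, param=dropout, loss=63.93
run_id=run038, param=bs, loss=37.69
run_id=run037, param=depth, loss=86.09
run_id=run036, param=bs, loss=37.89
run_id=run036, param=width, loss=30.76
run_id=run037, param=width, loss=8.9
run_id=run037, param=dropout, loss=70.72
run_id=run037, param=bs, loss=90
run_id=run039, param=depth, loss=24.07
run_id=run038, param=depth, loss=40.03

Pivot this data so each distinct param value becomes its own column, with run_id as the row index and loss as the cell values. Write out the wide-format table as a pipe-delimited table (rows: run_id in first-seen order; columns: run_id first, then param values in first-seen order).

Columns: run_id plus the 4 distinct param values (bs, width, dropout, depth).
For example, row run039 column bs takes loss=9.12 from the long row (run039, bs).

| run_id | bs | width | dropout | depth |
| run039 | 9.12 | 91.05 | 29.09 | 24.07 |
| run038 | 37.69 | 28.39 | 77.8 | 40.03 |
| run036 | 37.89 | 30.76 | 63.93 | 39.35 |
| run037 | 90 | 8.9 | 70.72 | 86.09 |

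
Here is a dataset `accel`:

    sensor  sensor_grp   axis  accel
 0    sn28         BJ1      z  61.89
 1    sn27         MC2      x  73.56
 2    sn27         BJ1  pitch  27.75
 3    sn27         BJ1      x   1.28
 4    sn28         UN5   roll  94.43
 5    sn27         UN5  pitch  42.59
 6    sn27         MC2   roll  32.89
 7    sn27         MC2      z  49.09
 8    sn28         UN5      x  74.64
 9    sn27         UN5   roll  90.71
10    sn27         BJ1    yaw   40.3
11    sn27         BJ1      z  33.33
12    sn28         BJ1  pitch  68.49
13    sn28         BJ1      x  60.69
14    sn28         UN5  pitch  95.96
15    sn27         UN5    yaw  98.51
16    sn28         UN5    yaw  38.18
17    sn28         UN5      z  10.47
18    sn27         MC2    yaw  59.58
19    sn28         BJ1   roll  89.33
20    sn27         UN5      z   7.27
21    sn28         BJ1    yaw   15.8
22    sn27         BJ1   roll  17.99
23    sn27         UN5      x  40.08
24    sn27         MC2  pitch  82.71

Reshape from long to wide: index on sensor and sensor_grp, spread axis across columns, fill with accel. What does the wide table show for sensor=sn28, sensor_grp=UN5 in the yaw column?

38.18

Wide layout: rows indexed by sensor and sensor_grp, columns are the 5 distinct axis values (z, x, pitch, roll, yaw).
Cell (sensor=sn28, sensor_grp=UN5, axis=yaw) draws from the long row where sensor=sn28, sensor_grp=UN5 and axis=yaw, which has accel=38.18.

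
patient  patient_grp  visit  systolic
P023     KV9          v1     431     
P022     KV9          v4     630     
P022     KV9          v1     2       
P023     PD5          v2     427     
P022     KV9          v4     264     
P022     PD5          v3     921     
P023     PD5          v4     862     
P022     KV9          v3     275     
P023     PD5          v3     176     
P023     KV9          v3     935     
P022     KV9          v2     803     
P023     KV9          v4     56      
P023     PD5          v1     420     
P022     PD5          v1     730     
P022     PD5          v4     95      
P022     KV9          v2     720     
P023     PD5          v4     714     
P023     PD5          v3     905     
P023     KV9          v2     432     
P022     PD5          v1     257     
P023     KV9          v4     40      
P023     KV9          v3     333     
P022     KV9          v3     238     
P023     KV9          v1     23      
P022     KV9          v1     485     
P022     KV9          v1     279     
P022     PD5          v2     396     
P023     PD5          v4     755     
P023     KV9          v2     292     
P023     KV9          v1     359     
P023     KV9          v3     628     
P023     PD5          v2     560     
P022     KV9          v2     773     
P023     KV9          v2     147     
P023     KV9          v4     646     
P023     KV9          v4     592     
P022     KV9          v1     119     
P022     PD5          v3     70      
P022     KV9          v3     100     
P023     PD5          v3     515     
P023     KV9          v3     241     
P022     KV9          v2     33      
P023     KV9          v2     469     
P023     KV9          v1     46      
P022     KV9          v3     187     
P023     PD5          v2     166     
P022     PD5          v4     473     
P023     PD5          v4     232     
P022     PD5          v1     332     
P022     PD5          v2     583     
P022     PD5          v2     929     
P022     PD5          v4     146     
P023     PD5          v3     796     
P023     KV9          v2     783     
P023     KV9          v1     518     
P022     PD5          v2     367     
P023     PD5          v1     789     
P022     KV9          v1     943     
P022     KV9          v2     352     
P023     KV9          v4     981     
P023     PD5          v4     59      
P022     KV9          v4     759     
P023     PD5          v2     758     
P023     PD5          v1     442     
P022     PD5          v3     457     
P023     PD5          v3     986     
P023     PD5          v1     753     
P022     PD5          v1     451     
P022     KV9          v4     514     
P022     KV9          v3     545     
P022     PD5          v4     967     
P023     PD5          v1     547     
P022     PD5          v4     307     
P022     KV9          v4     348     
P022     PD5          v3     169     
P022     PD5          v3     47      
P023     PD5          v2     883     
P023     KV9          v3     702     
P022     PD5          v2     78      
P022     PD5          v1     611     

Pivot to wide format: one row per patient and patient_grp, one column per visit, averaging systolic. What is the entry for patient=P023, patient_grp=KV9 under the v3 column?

Rows with patient=P023, patient_grp=KV9 and visit=v3: systolic values are 935, 333, 628, 241, 702.
(935 + 333 + 628 + 241 + 702) / 5 = 567.80.

567.80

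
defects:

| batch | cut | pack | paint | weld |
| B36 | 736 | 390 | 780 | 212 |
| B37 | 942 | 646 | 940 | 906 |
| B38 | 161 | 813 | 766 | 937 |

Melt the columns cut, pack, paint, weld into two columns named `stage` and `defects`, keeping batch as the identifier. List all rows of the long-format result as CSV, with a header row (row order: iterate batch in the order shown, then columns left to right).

Each (batch, column) pair becomes one row: 3 × 4 = 12 rows.
For example, (B36, cut) → defects=736.

batch,stage,defects
B36,cut,736
B36,pack,390
B36,paint,780
B36,weld,212
B37,cut,942
B37,pack,646
B37,paint,940
B37,weld,906
B38,cut,161
B38,pack,813
B38,paint,766
B38,weld,937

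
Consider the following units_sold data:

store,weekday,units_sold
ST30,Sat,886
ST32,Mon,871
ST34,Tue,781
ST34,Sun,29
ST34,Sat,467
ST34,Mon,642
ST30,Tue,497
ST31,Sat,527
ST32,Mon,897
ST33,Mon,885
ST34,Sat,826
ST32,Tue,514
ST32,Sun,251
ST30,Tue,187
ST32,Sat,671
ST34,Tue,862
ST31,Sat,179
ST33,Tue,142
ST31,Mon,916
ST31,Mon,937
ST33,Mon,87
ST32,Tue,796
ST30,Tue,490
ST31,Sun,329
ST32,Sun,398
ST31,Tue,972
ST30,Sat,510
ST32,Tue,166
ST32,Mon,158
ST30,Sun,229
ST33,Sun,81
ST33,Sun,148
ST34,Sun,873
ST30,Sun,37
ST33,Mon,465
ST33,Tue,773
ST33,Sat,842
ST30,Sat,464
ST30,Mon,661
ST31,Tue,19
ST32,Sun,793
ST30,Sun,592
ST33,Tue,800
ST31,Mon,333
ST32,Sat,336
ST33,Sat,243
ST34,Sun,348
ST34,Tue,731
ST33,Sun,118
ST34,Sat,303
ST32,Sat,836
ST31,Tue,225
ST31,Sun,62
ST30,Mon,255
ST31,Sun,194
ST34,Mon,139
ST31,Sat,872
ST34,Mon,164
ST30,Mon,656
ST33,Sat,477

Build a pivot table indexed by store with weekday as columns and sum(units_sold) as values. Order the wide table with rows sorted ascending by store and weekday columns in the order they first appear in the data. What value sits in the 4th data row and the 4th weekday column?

With rows sorted ascending by store, row 4 is store=ST33. weekday columns in first-appearance order: Sat, Mon, Tue, Sun; column 4 is Sun.
Long rows with store=ST33, weekday=Sun: 81 + 148 + 118 = 347.

347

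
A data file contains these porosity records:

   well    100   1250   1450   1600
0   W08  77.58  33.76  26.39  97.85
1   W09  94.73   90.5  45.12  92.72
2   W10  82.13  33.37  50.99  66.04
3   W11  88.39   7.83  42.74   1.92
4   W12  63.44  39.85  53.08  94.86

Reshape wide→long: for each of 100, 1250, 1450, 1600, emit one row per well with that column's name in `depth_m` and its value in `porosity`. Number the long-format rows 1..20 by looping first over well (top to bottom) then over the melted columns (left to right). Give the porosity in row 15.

20 rows total (5 × 4). Row 15: index ⌊(15-1)/4⌋ = 3 into well → W11; (15-1) mod 4 = 2 into the melted columns → 1450.
So row 15 is (W11, 1450, 42.74); porosity = 42.74.

42.74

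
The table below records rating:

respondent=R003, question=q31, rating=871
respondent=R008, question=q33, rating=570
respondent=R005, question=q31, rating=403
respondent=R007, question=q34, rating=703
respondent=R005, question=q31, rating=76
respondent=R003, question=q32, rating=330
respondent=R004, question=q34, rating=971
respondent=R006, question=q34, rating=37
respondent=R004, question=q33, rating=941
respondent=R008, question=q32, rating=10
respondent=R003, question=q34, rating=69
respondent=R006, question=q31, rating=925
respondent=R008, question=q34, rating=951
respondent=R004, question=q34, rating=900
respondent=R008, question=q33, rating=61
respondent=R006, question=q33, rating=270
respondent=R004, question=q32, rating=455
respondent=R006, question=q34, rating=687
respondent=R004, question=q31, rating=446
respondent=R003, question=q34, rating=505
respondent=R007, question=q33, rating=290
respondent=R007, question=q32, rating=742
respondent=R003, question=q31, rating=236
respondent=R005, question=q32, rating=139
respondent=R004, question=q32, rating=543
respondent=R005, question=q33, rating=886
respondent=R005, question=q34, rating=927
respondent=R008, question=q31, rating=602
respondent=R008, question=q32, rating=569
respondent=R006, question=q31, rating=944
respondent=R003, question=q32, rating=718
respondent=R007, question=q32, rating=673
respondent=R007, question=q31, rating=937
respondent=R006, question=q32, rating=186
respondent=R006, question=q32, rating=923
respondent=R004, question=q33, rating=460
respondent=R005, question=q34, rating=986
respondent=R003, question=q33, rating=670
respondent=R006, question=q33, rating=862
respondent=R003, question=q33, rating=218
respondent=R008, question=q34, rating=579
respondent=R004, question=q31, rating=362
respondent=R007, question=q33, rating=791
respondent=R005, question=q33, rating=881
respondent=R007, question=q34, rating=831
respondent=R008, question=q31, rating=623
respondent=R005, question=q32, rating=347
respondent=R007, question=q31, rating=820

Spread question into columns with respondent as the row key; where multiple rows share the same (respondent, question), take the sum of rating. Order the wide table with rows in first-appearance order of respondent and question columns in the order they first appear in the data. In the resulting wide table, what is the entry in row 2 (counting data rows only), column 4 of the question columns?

With rows in first-appearance order of respondent, row 2 is respondent=R008. question columns in first-appearance order: q31, q33, q34, q32; column 4 is q32.
Long rows with respondent=R008, question=q32: 10 + 569 = 579.

579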